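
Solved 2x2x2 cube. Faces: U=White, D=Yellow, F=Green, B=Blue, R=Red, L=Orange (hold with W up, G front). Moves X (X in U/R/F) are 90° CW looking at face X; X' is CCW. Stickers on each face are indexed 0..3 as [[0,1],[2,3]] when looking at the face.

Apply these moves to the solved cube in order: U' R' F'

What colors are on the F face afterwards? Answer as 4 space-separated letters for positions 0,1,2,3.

After move 1 (U'): U=WWWW F=OOGG R=GGRR B=RRBB L=BBOO
After move 2 (R'): R=GRGR U=WBWR F=OWGW D=YOYG B=YRYB
After move 3 (F'): F=WWOG U=WBGG R=ORYR D=BOYG L=BROW
Query: F face = WWOG

Answer: W W O G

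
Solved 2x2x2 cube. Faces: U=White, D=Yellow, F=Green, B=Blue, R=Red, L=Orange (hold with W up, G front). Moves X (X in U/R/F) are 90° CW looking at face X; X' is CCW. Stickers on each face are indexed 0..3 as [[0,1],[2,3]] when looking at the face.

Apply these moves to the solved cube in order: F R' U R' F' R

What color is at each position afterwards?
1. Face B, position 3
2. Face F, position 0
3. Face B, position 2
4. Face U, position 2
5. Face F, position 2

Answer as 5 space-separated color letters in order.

After move 1 (F): F=GGGG U=WWOO R=WRWR D=RRYY L=OYOY
After move 2 (R'): R=RRWW U=WBOB F=GWGO D=RGYG B=YBRB
After move 3 (U): U=OWBB F=RRGO R=YBWW B=OYRB L=GWOY
After move 4 (R'): R=BWYW U=ORBO F=RWGB D=RRYO B=GYGB
After move 5 (F'): F=WBRG U=ORBY R=RWRW D=WYYO L=GOOB
After move 6 (R): R=RRWW U=OBBG F=WYRO D=WGYG B=YYRB
Query 1: B[3] = B
Query 2: F[0] = W
Query 3: B[2] = R
Query 4: U[2] = B
Query 5: F[2] = R

Answer: B W R B R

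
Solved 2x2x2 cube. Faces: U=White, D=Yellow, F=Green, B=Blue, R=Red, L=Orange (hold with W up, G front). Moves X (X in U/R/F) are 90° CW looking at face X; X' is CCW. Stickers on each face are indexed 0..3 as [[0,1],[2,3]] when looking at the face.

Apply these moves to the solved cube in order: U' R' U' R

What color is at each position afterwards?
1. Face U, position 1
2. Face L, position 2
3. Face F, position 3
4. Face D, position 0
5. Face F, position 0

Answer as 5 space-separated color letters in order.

After move 1 (U'): U=WWWW F=OOGG R=GGRR B=RRBB L=BBOO
After move 2 (R'): R=GRGR U=WBWR F=OWGW D=YOYG B=YRYB
After move 3 (U'): U=BRWW F=BBGW R=OWGR B=GRYB L=YROO
After move 4 (R): R=GORW U=BBWW F=BOGG D=YYYG B=WRRB
Query 1: U[1] = B
Query 2: L[2] = O
Query 3: F[3] = G
Query 4: D[0] = Y
Query 5: F[0] = B

Answer: B O G Y B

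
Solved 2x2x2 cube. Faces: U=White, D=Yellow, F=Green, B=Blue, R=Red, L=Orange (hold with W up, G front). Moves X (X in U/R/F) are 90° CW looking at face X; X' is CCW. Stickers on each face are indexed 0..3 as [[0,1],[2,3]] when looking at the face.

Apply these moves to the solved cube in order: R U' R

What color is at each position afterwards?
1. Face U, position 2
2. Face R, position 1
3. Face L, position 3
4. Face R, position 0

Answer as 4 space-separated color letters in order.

After move 1 (R): R=RRRR U=WGWG F=GYGY D=YBYB B=WBWB
After move 2 (U'): U=GGWW F=OOGY R=GYRR B=RRWB L=WBOO
After move 3 (R): R=RGRY U=GOWY F=OBGB D=YWYR B=WRGB
Query 1: U[2] = W
Query 2: R[1] = G
Query 3: L[3] = O
Query 4: R[0] = R

Answer: W G O R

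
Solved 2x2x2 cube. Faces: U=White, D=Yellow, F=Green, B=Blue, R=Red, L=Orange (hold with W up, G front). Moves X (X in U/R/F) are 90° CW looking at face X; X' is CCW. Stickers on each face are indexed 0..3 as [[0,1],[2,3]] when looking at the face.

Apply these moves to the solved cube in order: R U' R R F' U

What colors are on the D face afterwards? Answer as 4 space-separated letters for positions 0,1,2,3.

After move 1 (R): R=RRRR U=WGWG F=GYGY D=YBYB B=WBWB
After move 2 (U'): U=GGWW F=OOGY R=GYRR B=RRWB L=WBOO
After move 3 (R): R=RGRY U=GOWY F=OBGB D=YWYR B=WRGB
After move 4 (R): R=RRYG U=GBWB F=OWGR D=YGYW B=YROB
After move 5 (F'): F=WROG U=GBRY R=GRYG D=BOYW L=WBOW
After move 6 (U): U=RGYB F=GROG R=YRYG B=WBOB L=WROW
Query: D face = BOYW

Answer: B O Y W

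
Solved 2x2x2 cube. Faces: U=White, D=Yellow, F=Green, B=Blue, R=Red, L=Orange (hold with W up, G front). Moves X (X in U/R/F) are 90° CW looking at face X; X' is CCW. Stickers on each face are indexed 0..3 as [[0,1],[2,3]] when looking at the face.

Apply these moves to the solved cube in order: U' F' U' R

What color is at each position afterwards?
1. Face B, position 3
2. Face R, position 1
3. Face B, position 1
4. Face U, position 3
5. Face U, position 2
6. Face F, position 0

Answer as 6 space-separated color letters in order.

Answer: B O G G W B

Derivation:
After move 1 (U'): U=WWWW F=OOGG R=GGRR B=RRBB L=BBOO
After move 2 (F'): F=OGOG U=WWGR R=YGYR D=BOYY L=BWOW
After move 3 (U'): U=WRWG F=BWOG R=OGYR B=YGBB L=RROW
After move 4 (R): R=YORG U=WWWG F=BOOY D=BBYY B=GGRB
Query 1: B[3] = B
Query 2: R[1] = O
Query 3: B[1] = G
Query 4: U[3] = G
Query 5: U[2] = W
Query 6: F[0] = B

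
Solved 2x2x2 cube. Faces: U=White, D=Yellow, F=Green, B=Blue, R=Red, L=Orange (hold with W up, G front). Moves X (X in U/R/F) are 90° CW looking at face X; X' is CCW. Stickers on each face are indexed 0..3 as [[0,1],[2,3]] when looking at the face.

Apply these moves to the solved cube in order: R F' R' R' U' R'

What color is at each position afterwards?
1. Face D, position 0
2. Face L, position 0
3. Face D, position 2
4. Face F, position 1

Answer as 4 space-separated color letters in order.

Answer: O G Y B

Derivation:
After move 1 (R): R=RRRR U=WGWG F=GYGY D=YBYB B=WBWB
After move 2 (F'): F=YYGG U=WGRR R=BRYR D=OOYB L=OGOW
After move 3 (R'): R=RRBY U=WWRW F=YGGR D=OYYG B=BBOB
After move 4 (R'): R=RYRB U=WORB F=YWGW D=OGYR B=GBYB
After move 5 (U'): U=OBWR F=OGGW R=YWRB B=RYYB L=GBOW
After move 6 (R'): R=WBYR U=OYWR F=OBGR D=OGYW B=RYGB
Query 1: D[0] = O
Query 2: L[0] = G
Query 3: D[2] = Y
Query 4: F[1] = B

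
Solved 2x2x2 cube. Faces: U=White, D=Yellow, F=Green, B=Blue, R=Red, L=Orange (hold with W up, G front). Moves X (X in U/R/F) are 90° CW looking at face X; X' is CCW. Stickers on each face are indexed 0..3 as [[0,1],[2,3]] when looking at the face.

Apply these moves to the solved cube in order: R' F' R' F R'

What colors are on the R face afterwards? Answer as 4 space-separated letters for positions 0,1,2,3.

After move 1 (R'): R=RRRR U=WBWB F=GWGW D=YGYG B=YBYB
After move 2 (F'): F=WWGG U=WBRR R=GRYR D=OOYG L=OBOW
After move 3 (R'): R=RRGY U=WYRY F=WBGR D=OWYG B=GBOB
After move 4 (F): F=GWRB U=WYWB R=RRYY D=GRYG L=OOOW
After move 5 (R'): R=RYRY U=WOWG F=GYRB D=GWYB B=GBRB
Query: R face = RYRY

Answer: R Y R Y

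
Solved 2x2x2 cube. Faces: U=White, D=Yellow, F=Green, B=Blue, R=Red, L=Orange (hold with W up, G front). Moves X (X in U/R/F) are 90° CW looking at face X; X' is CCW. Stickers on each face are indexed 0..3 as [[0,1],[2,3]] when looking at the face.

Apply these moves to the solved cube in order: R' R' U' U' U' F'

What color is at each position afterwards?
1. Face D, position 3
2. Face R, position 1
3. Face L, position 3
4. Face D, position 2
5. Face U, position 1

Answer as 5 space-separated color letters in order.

Answer: W B Y Y W

Derivation:
After move 1 (R'): R=RRRR U=WBWB F=GWGW D=YGYG B=YBYB
After move 2 (R'): R=RRRR U=WYWY F=GBGB D=YWYW B=GBGB
After move 3 (U'): U=YYWW F=OOGB R=GBRR B=RRGB L=GBOO
After move 4 (U'): U=YWYW F=GBGB R=OORR B=GBGB L=RROO
After move 5 (U'): U=WWYY F=RRGB R=GBRR B=OOGB L=GBOO
After move 6 (F'): F=RBRG U=WWGR R=WBYR D=BOYW L=GYOY
Query 1: D[3] = W
Query 2: R[1] = B
Query 3: L[3] = Y
Query 4: D[2] = Y
Query 5: U[1] = W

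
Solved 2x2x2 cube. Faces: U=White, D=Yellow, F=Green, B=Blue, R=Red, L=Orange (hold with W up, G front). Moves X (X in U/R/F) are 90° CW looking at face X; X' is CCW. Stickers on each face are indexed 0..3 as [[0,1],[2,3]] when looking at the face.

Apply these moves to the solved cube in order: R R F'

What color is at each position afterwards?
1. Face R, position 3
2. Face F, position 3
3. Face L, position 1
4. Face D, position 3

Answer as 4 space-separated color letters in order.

Answer: R G Y W

Derivation:
After move 1 (R): R=RRRR U=WGWG F=GYGY D=YBYB B=WBWB
After move 2 (R): R=RRRR U=WYWY F=GBGB D=YWYW B=GBGB
After move 3 (F'): F=BBGG U=WYRR R=WRYR D=OOYW L=OYOW
Query 1: R[3] = R
Query 2: F[3] = G
Query 3: L[1] = Y
Query 4: D[3] = W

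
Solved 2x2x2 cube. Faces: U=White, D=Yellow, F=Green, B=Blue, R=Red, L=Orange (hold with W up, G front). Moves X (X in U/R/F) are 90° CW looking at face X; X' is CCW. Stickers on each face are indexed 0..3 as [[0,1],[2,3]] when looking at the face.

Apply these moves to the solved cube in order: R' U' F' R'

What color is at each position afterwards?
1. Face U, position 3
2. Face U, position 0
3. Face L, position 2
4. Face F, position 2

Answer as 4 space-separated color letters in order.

Answer: R B O O

Derivation:
After move 1 (R'): R=RRRR U=WBWB F=GWGW D=YGYG B=YBYB
After move 2 (U'): U=BBWW F=OOGW R=GWRR B=RRYB L=YBOO
After move 3 (F'): F=OWOG U=BBGR R=GWYR D=BOYG L=YWOW
After move 4 (R'): R=WRGY U=BYGR F=OBOR D=BWYG B=GROB
Query 1: U[3] = R
Query 2: U[0] = B
Query 3: L[2] = O
Query 4: F[2] = O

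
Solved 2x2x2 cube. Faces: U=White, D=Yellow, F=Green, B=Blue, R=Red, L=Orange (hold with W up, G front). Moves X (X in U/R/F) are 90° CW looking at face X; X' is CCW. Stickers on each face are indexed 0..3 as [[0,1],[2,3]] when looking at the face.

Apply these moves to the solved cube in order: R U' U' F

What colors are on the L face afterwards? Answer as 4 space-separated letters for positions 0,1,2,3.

After move 1 (R): R=RRRR U=WGWG F=GYGY D=YBYB B=WBWB
After move 2 (U'): U=GGWW F=OOGY R=GYRR B=RRWB L=WBOO
After move 3 (U'): U=GWGW F=WBGY R=OORR B=GYWB L=RROO
After move 4 (F): F=GWYB U=GWOR R=GOWR D=ROYB L=RYOB
Query: L face = RYOB

Answer: R Y O B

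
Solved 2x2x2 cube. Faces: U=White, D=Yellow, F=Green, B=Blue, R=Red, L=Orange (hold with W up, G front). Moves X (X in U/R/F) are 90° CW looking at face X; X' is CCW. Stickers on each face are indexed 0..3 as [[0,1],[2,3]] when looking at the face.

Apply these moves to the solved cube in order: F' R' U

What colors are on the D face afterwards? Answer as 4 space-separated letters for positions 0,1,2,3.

After move 1 (F'): F=GGGG U=WWRR R=YRYR D=OOYY L=OWOW
After move 2 (R'): R=RRYY U=WBRB F=GWGR D=OGYG B=YBOB
After move 3 (U): U=RWBB F=RRGR R=YBYY B=OWOB L=GWOW
Query: D face = OGYG

Answer: O G Y G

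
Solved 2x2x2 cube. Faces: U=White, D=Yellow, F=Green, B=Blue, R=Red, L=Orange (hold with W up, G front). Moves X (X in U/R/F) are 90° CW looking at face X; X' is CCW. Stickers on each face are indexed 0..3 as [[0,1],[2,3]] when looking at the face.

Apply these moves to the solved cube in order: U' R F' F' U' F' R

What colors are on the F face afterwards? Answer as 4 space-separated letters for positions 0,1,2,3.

Answer: R R B R

Derivation:
After move 1 (U'): U=WWWW F=OOGG R=GGRR B=RRBB L=BBOO
After move 2 (R): R=RGRG U=WOWG F=OYGY D=YBYR B=WRWB
After move 3 (F'): F=YYOG U=WORR R=BGYG D=BOYR L=BGOW
After move 4 (F'): F=YGYO U=WOBY R=OGBG D=GWYR L=BROR
After move 5 (U'): U=OYWB F=BRYO R=YGBG B=OGWB L=WROR
After move 6 (F'): F=ROBY U=OYYB R=WGGG D=RRYR L=WBOW
After move 7 (R): R=GWGG U=OOYY F=RRBR D=RWYO B=BGYB
Query: F face = RRBR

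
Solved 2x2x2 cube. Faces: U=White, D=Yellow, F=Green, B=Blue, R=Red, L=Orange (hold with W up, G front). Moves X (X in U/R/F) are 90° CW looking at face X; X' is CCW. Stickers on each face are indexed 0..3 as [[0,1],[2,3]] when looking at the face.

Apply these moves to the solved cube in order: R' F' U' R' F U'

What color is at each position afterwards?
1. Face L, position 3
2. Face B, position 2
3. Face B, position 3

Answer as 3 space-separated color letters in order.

After move 1 (R'): R=RRRR U=WBWB F=GWGW D=YGYG B=YBYB
After move 2 (F'): F=WWGG U=WBRR R=GRYR D=OOYG L=OBOW
After move 3 (U'): U=BRWR F=OBGG R=WWYR B=GRYB L=YBOW
After move 4 (R'): R=WRWY U=BYWG F=ORGR D=OBYG B=GROB
After move 5 (F): F=GORR U=BYWB R=WRGY D=WWYG L=YOOB
After move 6 (U'): U=YBBW F=YORR R=GOGY B=WROB L=GROB
Query 1: L[3] = B
Query 2: B[2] = O
Query 3: B[3] = B

Answer: B O B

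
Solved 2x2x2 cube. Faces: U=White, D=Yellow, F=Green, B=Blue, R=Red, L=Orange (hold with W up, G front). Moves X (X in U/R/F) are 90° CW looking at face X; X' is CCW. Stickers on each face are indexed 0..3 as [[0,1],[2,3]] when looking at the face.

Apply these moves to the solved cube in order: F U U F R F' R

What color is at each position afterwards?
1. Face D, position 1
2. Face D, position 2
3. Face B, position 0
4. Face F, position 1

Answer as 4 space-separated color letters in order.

Answer: O Y R R

Derivation:
After move 1 (F): F=GGGG U=WWOO R=WRWR D=RRYY L=OYOY
After move 2 (U): U=OWOW F=WRGG R=BBWR B=OYBB L=GGOY
After move 3 (U): U=OOWW F=BBGG R=OYWR B=GGBB L=WROY
After move 4 (F): F=GBGB U=OOYR R=WYWR D=WOYY L=WROR
After move 5 (R): R=WWRY U=OBYB F=GOGY D=WBYG B=RGOB
After move 6 (F'): F=OYGG U=OBWR R=BWWY D=RRYG L=WBOY
After move 7 (R): R=WBYW U=OYWG F=ORGG D=ROYR B=RGBB
Query 1: D[1] = O
Query 2: D[2] = Y
Query 3: B[0] = R
Query 4: F[1] = R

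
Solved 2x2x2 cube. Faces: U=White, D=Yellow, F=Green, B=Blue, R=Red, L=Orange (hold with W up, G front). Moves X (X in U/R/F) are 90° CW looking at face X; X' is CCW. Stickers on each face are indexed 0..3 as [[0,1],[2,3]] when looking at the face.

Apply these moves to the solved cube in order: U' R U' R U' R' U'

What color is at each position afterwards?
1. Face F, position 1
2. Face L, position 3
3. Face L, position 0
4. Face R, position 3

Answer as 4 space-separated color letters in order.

Answer: G O R G

Derivation:
After move 1 (U'): U=WWWW F=OOGG R=GGRR B=RRBB L=BBOO
After move 2 (R): R=RGRG U=WOWG F=OYGY D=YBYR B=WRWB
After move 3 (U'): U=OGWW F=BBGY R=OYRG B=RGWB L=WROO
After move 4 (R): R=ROGY U=OBWY F=BBGR D=YWYR B=WGGB
After move 5 (U'): U=BYOW F=WRGR R=BBGY B=ROGB L=WGOO
After move 6 (R'): R=BYBG U=BGOR F=WYGW D=YRYR B=ROWB
After move 7 (U'): U=GRBO F=WGGW R=WYBG B=BYWB L=ROOO
Query 1: F[1] = G
Query 2: L[3] = O
Query 3: L[0] = R
Query 4: R[3] = G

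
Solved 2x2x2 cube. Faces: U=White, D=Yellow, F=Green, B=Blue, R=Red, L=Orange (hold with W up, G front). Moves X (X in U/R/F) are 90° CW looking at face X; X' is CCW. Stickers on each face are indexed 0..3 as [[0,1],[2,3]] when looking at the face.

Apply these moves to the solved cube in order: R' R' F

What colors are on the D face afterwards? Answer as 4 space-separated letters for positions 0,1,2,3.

Answer: R R Y W

Derivation:
After move 1 (R'): R=RRRR U=WBWB F=GWGW D=YGYG B=YBYB
After move 2 (R'): R=RRRR U=WYWY F=GBGB D=YWYW B=GBGB
After move 3 (F): F=GGBB U=WYOO R=WRYR D=RRYW L=OYOW
Query: D face = RRYW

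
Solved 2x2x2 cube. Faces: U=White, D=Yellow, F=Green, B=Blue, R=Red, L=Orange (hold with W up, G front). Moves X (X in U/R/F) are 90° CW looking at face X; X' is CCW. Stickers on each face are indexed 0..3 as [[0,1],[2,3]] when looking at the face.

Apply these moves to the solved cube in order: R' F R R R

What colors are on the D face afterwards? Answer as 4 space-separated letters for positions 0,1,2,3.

Answer: R G Y W

Derivation:
After move 1 (R'): R=RRRR U=WBWB F=GWGW D=YGYG B=YBYB
After move 2 (F): F=GGWW U=WBOO R=WRBR D=RRYG L=OYOG
After move 3 (R): R=BWRR U=WGOW F=GRWG D=RYYY B=OBBB
After move 4 (R): R=RBRW U=WROG F=GYWY D=RBYO B=WBGB
After move 5 (R): R=RRWB U=WYOY F=GBWO D=RGYW B=GBRB
Query: D face = RGYW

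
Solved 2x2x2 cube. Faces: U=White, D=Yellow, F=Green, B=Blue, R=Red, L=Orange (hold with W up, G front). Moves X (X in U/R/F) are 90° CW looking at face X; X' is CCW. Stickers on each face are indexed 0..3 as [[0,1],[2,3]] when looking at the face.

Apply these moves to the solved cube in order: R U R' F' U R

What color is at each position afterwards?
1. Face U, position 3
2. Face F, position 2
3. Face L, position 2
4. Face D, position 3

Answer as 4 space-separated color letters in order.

After move 1 (R): R=RRRR U=WGWG F=GYGY D=YBYB B=WBWB
After move 2 (U): U=WWGG F=RRGY R=WBRR B=OOWB L=GYOO
After move 3 (R'): R=BRWR U=WWGO F=RWGG D=YRYY B=BOBB
After move 4 (F'): F=WGRG U=WWBW R=RRYR D=YOYY L=GOOG
After move 5 (U): U=BWWW F=RRRG R=BOYR B=GOBB L=WGOG
After move 6 (R): R=YBRO U=BRWG F=RORY D=YBYG B=WOWB
Query 1: U[3] = G
Query 2: F[2] = R
Query 3: L[2] = O
Query 4: D[3] = G

Answer: G R O G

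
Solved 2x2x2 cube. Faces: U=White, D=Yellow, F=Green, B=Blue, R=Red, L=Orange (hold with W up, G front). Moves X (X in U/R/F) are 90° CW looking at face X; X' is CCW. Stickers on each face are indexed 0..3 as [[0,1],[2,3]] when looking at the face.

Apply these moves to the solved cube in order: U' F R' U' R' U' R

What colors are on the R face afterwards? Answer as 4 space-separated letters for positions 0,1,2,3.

Answer: G B W R

Derivation:
After move 1 (U'): U=WWWW F=OOGG R=GGRR B=RRBB L=BBOO
After move 2 (F): F=GOGO U=WWOB R=WGWR D=RGYY L=BYOY
After move 3 (R'): R=GRWW U=WBOR F=GWGB D=ROYO B=YRGB
After move 4 (U'): U=BRWO F=BYGB R=GWWW B=GRGB L=YROY
After move 5 (R'): R=WWGW U=BGWG F=BRGO D=RYYB B=OROB
After move 6 (U'): U=GGBW F=YRGO R=BRGW B=WWOB L=OROY
After move 7 (R): R=GBWR U=GRBO F=YYGB D=ROYW B=WWGB
Query: R face = GBWR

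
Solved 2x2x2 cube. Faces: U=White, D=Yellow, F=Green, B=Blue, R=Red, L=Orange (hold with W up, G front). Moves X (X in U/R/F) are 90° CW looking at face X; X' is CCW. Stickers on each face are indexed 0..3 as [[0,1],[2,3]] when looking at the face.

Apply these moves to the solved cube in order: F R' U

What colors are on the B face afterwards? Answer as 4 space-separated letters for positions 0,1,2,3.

After move 1 (F): F=GGGG U=WWOO R=WRWR D=RRYY L=OYOY
After move 2 (R'): R=RRWW U=WBOB F=GWGO D=RGYG B=YBRB
After move 3 (U): U=OWBB F=RRGO R=YBWW B=OYRB L=GWOY
Query: B face = OYRB

Answer: O Y R B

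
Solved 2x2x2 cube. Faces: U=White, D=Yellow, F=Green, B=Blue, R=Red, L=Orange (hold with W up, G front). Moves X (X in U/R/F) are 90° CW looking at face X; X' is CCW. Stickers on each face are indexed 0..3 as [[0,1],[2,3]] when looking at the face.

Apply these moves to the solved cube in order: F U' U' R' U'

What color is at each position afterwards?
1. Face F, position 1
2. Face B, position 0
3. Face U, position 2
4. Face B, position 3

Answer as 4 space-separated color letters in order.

Answer: R Y O B

Derivation:
After move 1 (F): F=GGGG U=WWOO R=WRWR D=RRYY L=OYOY
After move 2 (U'): U=WOWO F=OYGG R=GGWR B=WRBB L=BBOY
After move 3 (U'): U=OOWW F=BBGG R=OYWR B=GGBB L=WROY
After move 4 (R'): R=YROW U=OBWG F=BOGW D=RBYG B=YGRB
After move 5 (U'): U=BGOW F=WRGW R=BOOW B=YRRB L=YGOY
Query 1: F[1] = R
Query 2: B[0] = Y
Query 3: U[2] = O
Query 4: B[3] = B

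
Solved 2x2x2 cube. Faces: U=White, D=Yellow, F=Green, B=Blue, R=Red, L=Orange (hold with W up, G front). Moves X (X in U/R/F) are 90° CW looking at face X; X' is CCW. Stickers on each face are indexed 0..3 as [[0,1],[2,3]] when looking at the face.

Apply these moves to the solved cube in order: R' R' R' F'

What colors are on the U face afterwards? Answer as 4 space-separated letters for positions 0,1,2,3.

Answer: W G R R

Derivation:
After move 1 (R'): R=RRRR U=WBWB F=GWGW D=YGYG B=YBYB
After move 2 (R'): R=RRRR U=WYWY F=GBGB D=YWYW B=GBGB
After move 3 (R'): R=RRRR U=WGWG F=GYGY D=YBYB B=WBWB
After move 4 (F'): F=YYGG U=WGRR R=BRYR D=OOYB L=OGOW
Query: U face = WGRR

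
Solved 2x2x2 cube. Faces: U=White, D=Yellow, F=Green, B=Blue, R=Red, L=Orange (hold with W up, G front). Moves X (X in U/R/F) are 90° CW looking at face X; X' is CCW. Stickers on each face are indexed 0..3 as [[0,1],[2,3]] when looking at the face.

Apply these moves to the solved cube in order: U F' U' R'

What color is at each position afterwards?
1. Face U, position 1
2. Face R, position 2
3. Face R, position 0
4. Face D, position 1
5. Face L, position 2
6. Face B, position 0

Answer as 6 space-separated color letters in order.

After move 1 (U): U=WWWW F=RRGG R=BBRR B=OOBB L=GGOO
After move 2 (F'): F=RGRG U=WWBR R=YBYR D=GOYY L=GWOW
After move 3 (U'): U=WRWB F=GWRG R=RGYR B=YBBB L=OOOW
After move 4 (R'): R=GRRY U=WBWY F=GRRB D=GWYG B=YBOB
Query 1: U[1] = B
Query 2: R[2] = R
Query 3: R[0] = G
Query 4: D[1] = W
Query 5: L[2] = O
Query 6: B[0] = Y

Answer: B R G W O Y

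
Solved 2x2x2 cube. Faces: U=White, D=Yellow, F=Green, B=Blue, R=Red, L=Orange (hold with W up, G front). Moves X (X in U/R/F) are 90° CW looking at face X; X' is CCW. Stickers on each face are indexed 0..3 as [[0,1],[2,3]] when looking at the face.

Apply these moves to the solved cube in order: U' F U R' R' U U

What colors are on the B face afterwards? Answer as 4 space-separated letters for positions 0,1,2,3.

Answer: W B G B

Derivation:
After move 1 (U'): U=WWWW F=OOGG R=GGRR B=RRBB L=BBOO
After move 2 (F): F=GOGO U=WWOB R=WGWR D=RGYY L=BYOY
After move 3 (U): U=OWBW F=WGGO R=RRWR B=BYBB L=GOOY
After move 4 (R'): R=RRRW U=OBBB F=WWGW D=RGYO B=YYGB
After move 5 (R'): R=RWRR U=OGBY F=WBGB D=RWYW B=OYGB
After move 6 (U): U=BOYG F=RWGB R=OYRR B=GOGB L=WBOY
After move 7 (U): U=YBGO F=OYGB R=GORR B=WBGB L=RWOY
Query: B face = WBGB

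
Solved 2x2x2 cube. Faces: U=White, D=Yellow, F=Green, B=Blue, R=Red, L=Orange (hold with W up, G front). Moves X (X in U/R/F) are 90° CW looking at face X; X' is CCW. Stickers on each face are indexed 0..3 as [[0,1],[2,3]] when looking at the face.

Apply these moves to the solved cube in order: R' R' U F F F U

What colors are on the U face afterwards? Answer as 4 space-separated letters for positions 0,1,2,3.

Answer: G W R W

Derivation:
After move 1 (R'): R=RRRR U=WBWB F=GWGW D=YGYG B=YBYB
After move 2 (R'): R=RRRR U=WYWY F=GBGB D=YWYW B=GBGB
After move 3 (U): U=WWYY F=RRGB R=GBRR B=OOGB L=GBOO
After move 4 (F): F=GRBR U=WWOB R=YBYR D=RGYW L=GYOW
After move 5 (F): F=BGRR U=WWWY R=OBBR D=YYYW L=GROG
After move 6 (F): F=RBRG U=WWGR R=WBYR D=BOYW L=GYOY
After move 7 (U): U=GWRW F=WBRG R=OOYR B=GYGB L=RBOY
Query: U face = GWRW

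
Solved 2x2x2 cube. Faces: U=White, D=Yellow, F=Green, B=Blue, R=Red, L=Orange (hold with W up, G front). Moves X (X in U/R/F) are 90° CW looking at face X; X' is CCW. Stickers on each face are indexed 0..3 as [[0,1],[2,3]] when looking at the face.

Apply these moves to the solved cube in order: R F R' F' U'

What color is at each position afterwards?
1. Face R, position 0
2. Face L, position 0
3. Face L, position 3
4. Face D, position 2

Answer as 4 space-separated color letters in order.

After move 1 (R): R=RRRR U=WGWG F=GYGY D=YBYB B=WBWB
After move 2 (F): F=GGYY U=WGOO R=WRGR D=RRYB L=OYOB
After move 3 (R'): R=RRWG U=WWOW F=GGYO D=RGYY B=BBRB
After move 4 (F'): F=GOGY U=WWRW R=GRRG D=YBYY L=OWOO
After move 5 (U'): U=WWWR F=OWGY R=GORG B=GRRB L=BBOO
Query 1: R[0] = G
Query 2: L[0] = B
Query 3: L[3] = O
Query 4: D[2] = Y

Answer: G B O Y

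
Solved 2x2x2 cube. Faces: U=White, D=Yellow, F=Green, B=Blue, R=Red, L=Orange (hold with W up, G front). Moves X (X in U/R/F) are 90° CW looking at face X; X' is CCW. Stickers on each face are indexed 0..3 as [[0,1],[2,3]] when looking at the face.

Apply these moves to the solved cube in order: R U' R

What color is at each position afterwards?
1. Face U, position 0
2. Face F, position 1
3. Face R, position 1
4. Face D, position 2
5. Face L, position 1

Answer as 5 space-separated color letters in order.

After move 1 (R): R=RRRR U=WGWG F=GYGY D=YBYB B=WBWB
After move 2 (U'): U=GGWW F=OOGY R=GYRR B=RRWB L=WBOO
After move 3 (R): R=RGRY U=GOWY F=OBGB D=YWYR B=WRGB
Query 1: U[0] = G
Query 2: F[1] = B
Query 3: R[1] = G
Query 4: D[2] = Y
Query 5: L[1] = B

Answer: G B G Y B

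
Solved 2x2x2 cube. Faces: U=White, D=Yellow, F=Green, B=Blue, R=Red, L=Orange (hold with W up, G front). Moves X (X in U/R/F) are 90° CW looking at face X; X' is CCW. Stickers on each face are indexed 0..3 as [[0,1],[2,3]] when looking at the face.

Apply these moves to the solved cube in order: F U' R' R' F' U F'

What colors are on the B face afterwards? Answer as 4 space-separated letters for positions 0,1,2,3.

Answer: B Y Y B

Derivation:
After move 1 (F): F=GGGG U=WWOO R=WRWR D=RRYY L=OYOY
After move 2 (U'): U=WOWO F=OYGG R=GGWR B=WRBB L=BBOY
After move 3 (R'): R=GRGW U=WBWW F=OOGO D=RYYG B=YRRB
After move 4 (R'): R=RWGG U=WRWY F=OBGW D=ROYO B=GRYB
After move 5 (F'): F=BWOG U=WRRG R=OWRG D=BYYO L=BYOW
After move 6 (U): U=RWGR F=OWOG R=GRRG B=BYYB L=BWOW
After move 7 (F'): F=WGOO U=RWGR R=YRBG D=WWYO L=BROG
Query: B face = BYYB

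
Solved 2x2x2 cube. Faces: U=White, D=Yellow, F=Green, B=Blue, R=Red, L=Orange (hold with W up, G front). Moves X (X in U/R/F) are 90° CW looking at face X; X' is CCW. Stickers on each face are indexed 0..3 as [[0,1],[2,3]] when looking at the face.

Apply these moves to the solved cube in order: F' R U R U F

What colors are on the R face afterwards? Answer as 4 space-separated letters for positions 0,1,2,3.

Answer: Y W Y B

Derivation:
After move 1 (F'): F=GGGG U=WWRR R=YRYR D=OOYY L=OWOW
After move 2 (R): R=YYRR U=WGRG F=GOGY D=OBYB B=RBWB
After move 3 (U): U=RWGG F=YYGY R=RBRR B=OWWB L=GOOW
After move 4 (R): R=RRRB U=RYGY F=YBGB D=OWYO B=GWWB
After move 5 (U): U=GRYY F=RRGB R=GWRB B=GOWB L=YBOW
After move 6 (F): F=GRBR U=GRWB R=YWYB D=RGYO L=YOOW
Query: R face = YWYB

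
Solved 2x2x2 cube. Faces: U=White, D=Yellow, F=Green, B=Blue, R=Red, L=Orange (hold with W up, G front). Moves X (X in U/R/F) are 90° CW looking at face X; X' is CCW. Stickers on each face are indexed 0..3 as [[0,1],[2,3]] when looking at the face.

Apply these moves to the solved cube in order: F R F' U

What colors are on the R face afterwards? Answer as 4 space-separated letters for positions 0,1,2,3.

Answer: O B R R

Derivation:
After move 1 (F): F=GGGG U=WWOO R=WRWR D=RRYY L=OYOY
After move 2 (R): R=WWRR U=WGOG F=GRGY D=RBYB B=OBWB
After move 3 (F'): F=RYGG U=WGWR R=BWRR D=YYYB L=OGOO
After move 4 (U): U=WWRG F=BWGG R=OBRR B=OGWB L=RYOO
Query: R face = OBRR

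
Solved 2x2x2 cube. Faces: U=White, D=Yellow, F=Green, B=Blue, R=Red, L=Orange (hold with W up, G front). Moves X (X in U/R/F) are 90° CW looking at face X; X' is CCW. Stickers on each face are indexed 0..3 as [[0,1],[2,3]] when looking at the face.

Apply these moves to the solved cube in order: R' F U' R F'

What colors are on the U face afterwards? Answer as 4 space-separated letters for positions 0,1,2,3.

After move 1 (R'): R=RRRR U=WBWB F=GWGW D=YGYG B=YBYB
After move 2 (F): F=GGWW U=WBOO R=WRBR D=RRYG L=OYOG
After move 3 (U'): U=BOWO F=OYWW R=GGBR B=WRYB L=YBOG
After move 4 (R): R=BGRG U=BYWW F=ORWG D=RYYW B=OROB
After move 5 (F'): F=RGOW U=BYBR R=YGRG D=BGYW L=YWOW
Query: U face = BYBR

Answer: B Y B R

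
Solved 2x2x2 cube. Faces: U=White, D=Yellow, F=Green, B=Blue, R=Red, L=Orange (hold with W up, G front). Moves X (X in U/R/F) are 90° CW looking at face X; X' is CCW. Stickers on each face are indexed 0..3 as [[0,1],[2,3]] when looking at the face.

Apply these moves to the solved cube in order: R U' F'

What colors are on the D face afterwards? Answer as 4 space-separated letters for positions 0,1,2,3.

Answer: B O Y B

Derivation:
After move 1 (R): R=RRRR U=WGWG F=GYGY D=YBYB B=WBWB
After move 2 (U'): U=GGWW F=OOGY R=GYRR B=RRWB L=WBOO
After move 3 (F'): F=OYOG U=GGGR R=BYYR D=BOYB L=WWOW
Query: D face = BOYB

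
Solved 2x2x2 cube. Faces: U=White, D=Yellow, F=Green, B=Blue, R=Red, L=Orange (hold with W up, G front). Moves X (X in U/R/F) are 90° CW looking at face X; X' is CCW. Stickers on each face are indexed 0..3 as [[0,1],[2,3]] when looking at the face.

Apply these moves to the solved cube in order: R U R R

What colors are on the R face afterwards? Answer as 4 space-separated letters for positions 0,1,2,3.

After move 1 (R): R=RRRR U=WGWG F=GYGY D=YBYB B=WBWB
After move 2 (U): U=WWGG F=RRGY R=WBRR B=OOWB L=GYOO
After move 3 (R): R=RWRB U=WRGY F=RBGB D=YWYO B=GOWB
After move 4 (R): R=RRBW U=WBGB F=RWGO D=YWYG B=YORB
Query: R face = RRBW

Answer: R R B W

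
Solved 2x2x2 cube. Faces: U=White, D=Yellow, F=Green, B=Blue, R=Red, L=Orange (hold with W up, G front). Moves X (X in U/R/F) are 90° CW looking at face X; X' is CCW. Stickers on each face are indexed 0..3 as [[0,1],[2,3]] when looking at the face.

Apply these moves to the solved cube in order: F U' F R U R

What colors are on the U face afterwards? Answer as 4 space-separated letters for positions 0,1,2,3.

After move 1 (F): F=GGGG U=WWOO R=WRWR D=RRYY L=OYOY
After move 2 (U'): U=WOWO F=OYGG R=GGWR B=WRBB L=BBOY
After move 3 (F): F=GOGY U=WOYB R=WGOR D=WGYY L=BROR
After move 4 (R): R=OWRG U=WOYY F=GGGY D=WBYW B=BROB
After move 5 (U): U=YWYO F=OWGY R=BRRG B=BROB L=GGOR
After move 6 (R): R=RBGR U=YWYY F=OBGW D=WOYB B=ORWB
Query: U face = YWYY

Answer: Y W Y Y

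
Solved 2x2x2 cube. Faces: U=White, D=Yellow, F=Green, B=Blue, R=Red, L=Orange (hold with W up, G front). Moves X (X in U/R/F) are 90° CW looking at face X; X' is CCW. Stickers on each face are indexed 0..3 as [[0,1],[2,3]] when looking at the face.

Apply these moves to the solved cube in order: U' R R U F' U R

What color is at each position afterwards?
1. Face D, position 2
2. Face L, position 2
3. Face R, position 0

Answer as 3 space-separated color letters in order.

After move 1 (U'): U=WWWW F=OOGG R=GGRR B=RRBB L=BBOO
After move 2 (R): R=RGRG U=WOWG F=OYGY D=YBYR B=WRWB
After move 3 (R): R=RRGG U=WYWY F=OBGR D=YWYW B=GROB
After move 4 (U): U=WWYY F=RRGR R=GRGG B=BBOB L=OBOO
After move 5 (F'): F=RRRG U=WWGG R=WRYG D=BOYW L=OYOY
After move 6 (U): U=GWGW F=WRRG R=BBYG B=OYOB L=RROY
After move 7 (R): R=YBGB U=GRGG F=WORW D=BOYO B=WYWB
Query 1: D[2] = Y
Query 2: L[2] = O
Query 3: R[0] = Y

Answer: Y O Y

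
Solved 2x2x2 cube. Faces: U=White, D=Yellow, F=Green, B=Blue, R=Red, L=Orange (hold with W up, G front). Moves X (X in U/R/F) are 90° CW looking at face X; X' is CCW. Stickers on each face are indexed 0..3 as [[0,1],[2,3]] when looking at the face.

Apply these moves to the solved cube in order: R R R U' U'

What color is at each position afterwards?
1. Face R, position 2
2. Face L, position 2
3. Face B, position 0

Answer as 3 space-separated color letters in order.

Answer: R O G

Derivation:
After move 1 (R): R=RRRR U=WGWG F=GYGY D=YBYB B=WBWB
After move 2 (R): R=RRRR U=WYWY F=GBGB D=YWYW B=GBGB
After move 3 (R): R=RRRR U=WBWB F=GWGW D=YGYG B=YBYB
After move 4 (U'): U=BBWW F=OOGW R=GWRR B=RRYB L=YBOO
After move 5 (U'): U=BWBW F=YBGW R=OORR B=GWYB L=RROO
Query 1: R[2] = R
Query 2: L[2] = O
Query 3: B[0] = G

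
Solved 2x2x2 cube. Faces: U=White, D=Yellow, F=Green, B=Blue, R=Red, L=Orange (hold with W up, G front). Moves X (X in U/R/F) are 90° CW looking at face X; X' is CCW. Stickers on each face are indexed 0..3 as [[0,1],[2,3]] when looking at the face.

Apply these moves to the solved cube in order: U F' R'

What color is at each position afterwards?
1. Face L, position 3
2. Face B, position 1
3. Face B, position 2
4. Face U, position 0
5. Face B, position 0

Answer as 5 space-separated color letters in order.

Answer: W O O W Y

Derivation:
After move 1 (U): U=WWWW F=RRGG R=BBRR B=OOBB L=GGOO
After move 2 (F'): F=RGRG U=WWBR R=YBYR D=GOYY L=GWOW
After move 3 (R'): R=BRYY U=WBBO F=RWRR D=GGYG B=YOOB
Query 1: L[3] = W
Query 2: B[1] = O
Query 3: B[2] = O
Query 4: U[0] = W
Query 5: B[0] = Y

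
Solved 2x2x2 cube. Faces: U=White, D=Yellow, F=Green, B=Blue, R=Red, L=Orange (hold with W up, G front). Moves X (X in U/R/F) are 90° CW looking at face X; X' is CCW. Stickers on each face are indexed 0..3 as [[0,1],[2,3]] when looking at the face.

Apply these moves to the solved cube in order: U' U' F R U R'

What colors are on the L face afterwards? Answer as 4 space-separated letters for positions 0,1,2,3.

Answer: G O O Y

Derivation:
After move 1 (U'): U=WWWW F=OOGG R=GGRR B=RRBB L=BBOO
After move 2 (U'): U=WWWW F=BBGG R=OORR B=GGBB L=RROO
After move 3 (F): F=GBGB U=WWOR R=WOWR D=ROYY L=RYOY
After move 4 (R): R=WWRO U=WBOB F=GOGY D=RBYG B=RGWB
After move 5 (U): U=OWBB F=WWGY R=RGRO B=RYWB L=GOOY
After move 6 (R'): R=GORR U=OWBR F=WWGB D=RWYY B=GYBB
Query: L face = GOOY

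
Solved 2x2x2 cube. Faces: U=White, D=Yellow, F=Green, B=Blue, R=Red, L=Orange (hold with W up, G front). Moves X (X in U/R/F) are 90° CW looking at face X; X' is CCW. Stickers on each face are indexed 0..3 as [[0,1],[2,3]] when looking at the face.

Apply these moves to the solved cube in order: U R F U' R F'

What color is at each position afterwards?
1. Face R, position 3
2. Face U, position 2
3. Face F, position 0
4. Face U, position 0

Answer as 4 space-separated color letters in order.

After move 1 (U): U=WWWW F=RRGG R=BBRR B=OOBB L=GGOO
After move 2 (R): R=RBRB U=WRWG F=RYGY D=YBYO B=WOWB
After move 3 (F): F=GRYY U=WROG R=WBGB D=RRYO L=GYOB
After move 4 (U'): U=RGWO F=GYYY R=GRGB B=WBWB L=WOOB
After move 5 (R): R=GGBR U=RYWY F=GRYO D=RWYW B=OBGB
After move 6 (F'): F=ROGY U=RYGB R=WGRR D=OBYW L=WYOW
Query 1: R[3] = R
Query 2: U[2] = G
Query 3: F[0] = R
Query 4: U[0] = R

Answer: R G R R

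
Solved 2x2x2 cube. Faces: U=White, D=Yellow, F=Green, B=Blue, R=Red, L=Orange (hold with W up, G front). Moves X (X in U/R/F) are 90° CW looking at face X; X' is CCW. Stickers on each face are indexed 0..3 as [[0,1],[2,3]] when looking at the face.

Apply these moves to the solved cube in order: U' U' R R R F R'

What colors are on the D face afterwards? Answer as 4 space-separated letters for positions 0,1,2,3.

After move 1 (U'): U=WWWW F=OOGG R=GGRR B=RRBB L=BBOO
After move 2 (U'): U=WWWW F=BBGG R=OORR B=GGBB L=RROO
After move 3 (R): R=RORO U=WBWG F=BYGY D=YBYG B=WGWB
After move 4 (R): R=RROO U=WYWY F=BBGG D=YWYW B=GGBB
After move 5 (R): R=OROR U=WBWG F=BWGW D=YBYG B=YGYB
After move 6 (F): F=GBWW U=WBOR R=WRGR D=OOYG L=RYOB
After move 7 (R'): R=RRWG U=WYOY F=GBWR D=OBYW B=GGOB
Query: D face = OBYW

Answer: O B Y W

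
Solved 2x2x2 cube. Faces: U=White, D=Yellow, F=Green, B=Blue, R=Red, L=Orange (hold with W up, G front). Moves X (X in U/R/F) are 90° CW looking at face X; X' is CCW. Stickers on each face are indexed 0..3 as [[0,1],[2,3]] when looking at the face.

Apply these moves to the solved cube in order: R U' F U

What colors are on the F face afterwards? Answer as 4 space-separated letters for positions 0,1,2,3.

After move 1 (R): R=RRRR U=WGWG F=GYGY D=YBYB B=WBWB
After move 2 (U'): U=GGWW F=OOGY R=GYRR B=RRWB L=WBOO
After move 3 (F): F=GOYO U=GGOB R=WYWR D=RGYB L=WYOB
After move 4 (U): U=OGBG F=WYYO R=RRWR B=WYWB L=GOOB
Query: F face = WYYO

Answer: W Y Y O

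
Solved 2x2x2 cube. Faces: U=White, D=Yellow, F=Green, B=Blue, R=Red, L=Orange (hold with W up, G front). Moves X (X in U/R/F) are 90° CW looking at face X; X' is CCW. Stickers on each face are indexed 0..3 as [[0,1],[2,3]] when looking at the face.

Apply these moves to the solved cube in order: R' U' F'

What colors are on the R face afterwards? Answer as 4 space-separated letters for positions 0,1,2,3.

After move 1 (R'): R=RRRR U=WBWB F=GWGW D=YGYG B=YBYB
After move 2 (U'): U=BBWW F=OOGW R=GWRR B=RRYB L=YBOO
After move 3 (F'): F=OWOG U=BBGR R=GWYR D=BOYG L=YWOW
Query: R face = GWYR

Answer: G W Y R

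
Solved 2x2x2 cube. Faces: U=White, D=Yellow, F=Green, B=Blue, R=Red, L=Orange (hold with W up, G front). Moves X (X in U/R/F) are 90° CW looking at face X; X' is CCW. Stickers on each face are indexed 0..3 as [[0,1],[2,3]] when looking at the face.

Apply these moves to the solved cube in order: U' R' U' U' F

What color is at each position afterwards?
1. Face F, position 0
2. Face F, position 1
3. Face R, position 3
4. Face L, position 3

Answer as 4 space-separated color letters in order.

After move 1 (U'): U=WWWW F=OOGG R=GGRR B=RRBB L=BBOO
After move 2 (R'): R=GRGR U=WBWR F=OWGW D=YOYG B=YRYB
After move 3 (U'): U=BRWW F=BBGW R=OWGR B=GRYB L=YROO
After move 4 (U'): U=RWBW F=YRGW R=BBGR B=OWYB L=GROO
After move 5 (F): F=GYWR U=RWOR R=BBWR D=GBYG L=GYOO
Query 1: F[0] = G
Query 2: F[1] = Y
Query 3: R[3] = R
Query 4: L[3] = O

Answer: G Y R O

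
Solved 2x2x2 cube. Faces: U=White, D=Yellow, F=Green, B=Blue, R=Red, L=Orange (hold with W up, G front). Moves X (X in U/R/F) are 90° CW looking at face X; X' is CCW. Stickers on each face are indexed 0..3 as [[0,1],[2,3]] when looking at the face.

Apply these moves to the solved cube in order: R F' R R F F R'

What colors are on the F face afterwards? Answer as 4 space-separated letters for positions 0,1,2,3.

Answer: W O W O

Derivation:
After move 1 (R): R=RRRR U=WGWG F=GYGY D=YBYB B=WBWB
After move 2 (F'): F=YYGG U=WGRR R=BRYR D=OOYB L=OGOW
After move 3 (R): R=YBRR U=WYRG F=YOGB D=OWYW B=RBGB
After move 4 (R): R=RYRB U=WORB F=YWGW D=OGYR B=GBYB
After move 5 (F): F=GYWW U=WOWG R=RYBB D=RRYR L=OOOG
After move 6 (F): F=WGWY U=WOGO R=WYGB D=BRYR L=OROR
After move 7 (R'): R=YBWG U=WYGG F=WOWO D=BGYY B=RBRB
Query: F face = WOWO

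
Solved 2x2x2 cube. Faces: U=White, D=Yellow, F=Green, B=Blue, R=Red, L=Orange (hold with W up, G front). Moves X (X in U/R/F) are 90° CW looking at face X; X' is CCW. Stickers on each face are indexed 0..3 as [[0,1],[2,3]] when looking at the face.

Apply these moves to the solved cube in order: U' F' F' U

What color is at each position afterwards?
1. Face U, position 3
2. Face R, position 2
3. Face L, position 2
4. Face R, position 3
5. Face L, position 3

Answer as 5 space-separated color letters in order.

After move 1 (U'): U=WWWW F=OOGG R=GGRR B=RRBB L=BBOO
After move 2 (F'): F=OGOG U=WWGR R=YGYR D=BOYY L=BWOW
After move 3 (F'): F=GGOO U=WWYY R=OGBR D=WWYY L=BROG
After move 4 (U): U=YWYW F=OGOO R=RRBR B=BRBB L=GGOG
Query 1: U[3] = W
Query 2: R[2] = B
Query 3: L[2] = O
Query 4: R[3] = R
Query 5: L[3] = G

Answer: W B O R G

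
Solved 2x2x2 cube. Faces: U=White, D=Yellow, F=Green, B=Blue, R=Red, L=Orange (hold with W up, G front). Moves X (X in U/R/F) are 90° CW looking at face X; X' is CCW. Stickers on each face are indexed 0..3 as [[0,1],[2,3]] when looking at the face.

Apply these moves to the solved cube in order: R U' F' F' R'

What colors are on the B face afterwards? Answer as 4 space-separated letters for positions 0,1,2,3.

After move 1 (R): R=RRRR U=WGWG F=GYGY D=YBYB B=WBWB
After move 2 (U'): U=GGWW F=OOGY R=GYRR B=RRWB L=WBOO
After move 3 (F'): F=OYOG U=GGGR R=BYYR D=BOYB L=WWOW
After move 4 (F'): F=YGOO U=GGBY R=OYBR D=WWYB L=WROG
After move 5 (R'): R=YROB U=GWBR F=YGOY D=WGYO B=BRWB
Query: B face = BRWB

Answer: B R W B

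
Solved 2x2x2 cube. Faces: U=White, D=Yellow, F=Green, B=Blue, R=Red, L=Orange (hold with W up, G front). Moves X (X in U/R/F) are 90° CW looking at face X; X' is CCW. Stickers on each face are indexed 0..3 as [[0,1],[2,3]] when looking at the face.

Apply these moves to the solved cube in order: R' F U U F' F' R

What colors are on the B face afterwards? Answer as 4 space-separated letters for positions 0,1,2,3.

Answer: R G O B

Derivation:
After move 1 (R'): R=RRRR U=WBWB F=GWGW D=YGYG B=YBYB
After move 2 (F): F=GGWW U=WBOO R=WRBR D=RRYG L=OYOG
After move 3 (U): U=OWOB F=WRWW R=YBBR B=OYYB L=GGOG
After move 4 (U): U=OOBW F=YBWW R=OYBR B=GGYB L=WROG
After move 5 (F'): F=BWYW U=OOOB R=RYRR D=RGYG L=WWOB
After move 6 (F'): F=WWBY U=OORR R=GYRR D=WBYG L=WBOO
After move 7 (R): R=RGRY U=OWRY F=WBBG D=WYYG B=RGOB
Query: B face = RGOB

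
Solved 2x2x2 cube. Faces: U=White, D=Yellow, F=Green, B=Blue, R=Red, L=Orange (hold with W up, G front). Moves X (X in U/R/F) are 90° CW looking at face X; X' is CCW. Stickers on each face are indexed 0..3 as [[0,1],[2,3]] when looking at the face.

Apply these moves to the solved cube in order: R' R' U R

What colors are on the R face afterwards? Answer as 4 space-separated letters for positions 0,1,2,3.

Answer: R G R B

Derivation:
After move 1 (R'): R=RRRR U=WBWB F=GWGW D=YGYG B=YBYB
After move 2 (R'): R=RRRR U=WYWY F=GBGB D=YWYW B=GBGB
After move 3 (U): U=WWYY F=RRGB R=GBRR B=OOGB L=GBOO
After move 4 (R): R=RGRB U=WRYB F=RWGW D=YGYO B=YOWB
Query: R face = RGRB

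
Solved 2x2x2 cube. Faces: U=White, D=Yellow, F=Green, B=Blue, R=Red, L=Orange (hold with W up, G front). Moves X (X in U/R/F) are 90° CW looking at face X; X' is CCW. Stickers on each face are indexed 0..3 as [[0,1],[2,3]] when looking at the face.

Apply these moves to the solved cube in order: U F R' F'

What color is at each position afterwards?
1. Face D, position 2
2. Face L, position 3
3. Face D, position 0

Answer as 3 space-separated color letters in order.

Answer: Y O Y

Derivation:
After move 1 (U): U=WWWW F=RRGG R=BBRR B=OOBB L=GGOO
After move 2 (F): F=GRGR U=WWOG R=WBWR D=RBYY L=GYOY
After move 3 (R'): R=BRWW U=WBOO F=GWGG D=RRYR B=YOBB
After move 4 (F'): F=WGGG U=WBBW R=RRRW D=YYYR L=GOOO
Query 1: D[2] = Y
Query 2: L[3] = O
Query 3: D[0] = Y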